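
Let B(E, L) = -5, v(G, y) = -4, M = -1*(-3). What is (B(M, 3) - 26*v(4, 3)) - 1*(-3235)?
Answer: 3334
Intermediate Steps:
M = 3
(B(M, 3) - 26*v(4, 3)) - 1*(-3235) = (-5 - 26*(-4)) - 1*(-3235) = (-5 + 104) + 3235 = 99 + 3235 = 3334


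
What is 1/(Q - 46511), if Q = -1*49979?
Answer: -1/96490 ≈ -1.0364e-5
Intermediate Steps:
Q = -49979
1/(Q - 46511) = 1/(-49979 - 46511) = 1/(-96490) = -1/96490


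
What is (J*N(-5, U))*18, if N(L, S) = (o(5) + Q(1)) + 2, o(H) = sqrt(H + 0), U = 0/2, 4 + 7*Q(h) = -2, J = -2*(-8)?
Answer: 2304/7 + 288*sqrt(5) ≈ 973.13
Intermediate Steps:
J = 16
Q(h) = -6/7 (Q(h) = -4/7 + (1/7)*(-2) = -4/7 - 2/7 = -6/7)
U = 0 (U = 0*(1/2) = 0)
o(H) = sqrt(H)
N(L, S) = 8/7 + sqrt(5) (N(L, S) = (sqrt(5) - 6/7) + 2 = (-6/7 + sqrt(5)) + 2 = 8/7 + sqrt(5))
(J*N(-5, U))*18 = (16*(8/7 + sqrt(5)))*18 = (128/7 + 16*sqrt(5))*18 = 2304/7 + 288*sqrt(5)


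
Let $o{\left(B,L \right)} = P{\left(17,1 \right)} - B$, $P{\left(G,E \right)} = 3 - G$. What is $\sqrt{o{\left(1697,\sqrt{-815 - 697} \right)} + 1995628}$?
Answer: $\sqrt{1993917} \approx 1412.1$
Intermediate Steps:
$o{\left(B,L \right)} = -14 - B$ ($o{\left(B,L \right)} = \left(3 - 17\right) - B = -14 - B$)
$\sqrt{o{\left(1697,\sqrt{-815 - 697} \right)} + 1995628} = \sqrt{\left(-14 - 1697\right) + 1995628} = \sqrt{-1711 + 1995628} = \sqrt{1993917}$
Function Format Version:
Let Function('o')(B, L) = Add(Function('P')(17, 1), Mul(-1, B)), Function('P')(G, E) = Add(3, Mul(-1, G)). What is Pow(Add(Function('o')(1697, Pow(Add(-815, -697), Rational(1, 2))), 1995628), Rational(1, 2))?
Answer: Pow(1993917, Rational(1, 2)) ≈ 1412.1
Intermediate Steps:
Function('o')(B, L) = Add(-14, Mul(-1, B)) (Function('o')(B, L) = Add(Add(3, Mul(-1, 17)), Mul(-1, B)) = Add(Add(3, -17), Mul(-1, B)) = Add(-14, Mul(-1, B)))
Pow(Add(Function('o')(1697, Pow(Add(-815, -697), Rational(1, 2))), 1995628), Rational(1, 2)) = Pow(Add(Add(-14, Mul(-1, 1697)), 1995628), Rational(1, 2)) = Pow(Add(Add(-14, -1697), 1995628), Rational(1, 2)) = Pow(Add(-1711, 1995628), Rational(1, 2)) = Pow(1993917, Rational(1, 2))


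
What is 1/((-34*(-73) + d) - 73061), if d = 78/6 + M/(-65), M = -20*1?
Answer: -13/917354 ≈ -1.4171e-5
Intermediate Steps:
M = -20
d = 173/13 (d = 78/6 - 20/(-65) = 78*(1/6) - 20*(-1/65) = 13 + 4/13 = 173/13 ≈ 13.308)
1/((-34*(-73) + d) - 73061) = 1/((-34*(-73) + 173/13) - 73061) = 1/((2482 + 173/13) - 73061) = 1/(32439/13 - 73061) = 1/(-917354/13) = -13/917354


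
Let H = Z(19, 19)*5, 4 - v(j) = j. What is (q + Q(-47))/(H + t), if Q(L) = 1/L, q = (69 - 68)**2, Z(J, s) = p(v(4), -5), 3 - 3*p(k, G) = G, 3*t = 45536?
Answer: 23/357012 ≈ 6.4424e-5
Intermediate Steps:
t = 45536/3 (t = (1/3)*45536 = 45536/3 ≈ 15179.)
v(j) = 4 - j
p(k, G) = 1 - G/3
Z(J, s) = 8/3 (Z(J, s) = 1 - 1/3*(-5) = 1 + 5/3 = 8/3)
q = 1 (q = 1**2 = 1)
H = 40/3 (H = (8/3)*5 = 40/3 ≈ 13.333)
(q + Q(-47))/(H + t) = (1 + 1/(-47))/(40/3 + 45536/3) = (1 - 1/47)/15192 = (46/47)*(1/15192) = 23/357012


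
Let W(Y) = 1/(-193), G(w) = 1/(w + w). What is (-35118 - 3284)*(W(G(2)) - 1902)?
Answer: 14096874974/193 ≈ 7.3041e+7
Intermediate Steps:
G(w) = 1/(2*w)
W(Y) = -1/193
(-35118 - 3284)*(W(G(2)) - 1902) = (-35118 - 3284)*(-1/193 - 1902) = -38402*(-367087/193) = 14096874974/193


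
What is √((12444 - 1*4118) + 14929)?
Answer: √23255 ≈ 152.50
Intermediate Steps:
√((12444 - 1*4118) + 14929) = √((12444 - 4118) + 14929) = √(8326 + 14929) = √23255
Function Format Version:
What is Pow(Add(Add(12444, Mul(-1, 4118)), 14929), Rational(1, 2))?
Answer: Pow(23255, Rational(1, 2)) ≈ 152.50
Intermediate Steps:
Pow(Add(Add(12444, Mul(-1, 4118)), 14929), Rational(1, 2)) = Pow(Add(Add(12444, -4118), 14929), Rational(1, 2)) = Pow(Add(8326, 14929), Rational(1, 2)) = Pow(23255, Rational(1, 2))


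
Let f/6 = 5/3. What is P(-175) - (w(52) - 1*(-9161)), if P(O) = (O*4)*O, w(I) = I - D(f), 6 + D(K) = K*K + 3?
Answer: 113384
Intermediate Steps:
f = 10 (f = 6*(5/3) = 10)
D(K) = -3 + K² (D(K) = -6 + (K*K + 3) = -6 + (K² + 3) = -6 + (3 + K²) = -3 + K²)
w(I) = -97 + I (w(I) = I - (-3 + 10²) = I - (-3 + 100) = I - 1*97 = I - 97 = -97 + I)
P(O) = 4*O² (P(O) = (4*O)*O = 4*O²)
P(-175) - (w(52) - 1*(-9161)) = 4*(-175)² - ((-97 + 52) - 1*(-9161)) = 4*30625 - (-45 + 9161) = 122500 - 1*9116 = 122500 - 9116 = 113384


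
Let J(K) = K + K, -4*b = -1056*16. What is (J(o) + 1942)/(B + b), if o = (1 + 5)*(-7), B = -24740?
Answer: -929/10258 ≈ -0.090563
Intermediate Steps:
b = 4224 (b = -(-264)*16 = -¼*(-16896) = 4224)
o = -42 (o = 6*(-7) = -42)
J(K) = 2*K
(J(o) + 1942)/(B + b) = (2*(-42) + 1942)/(-24740 + 4224) = (-84 + 1942)/(-20516) = 1858*(-1/20516) = -929/10258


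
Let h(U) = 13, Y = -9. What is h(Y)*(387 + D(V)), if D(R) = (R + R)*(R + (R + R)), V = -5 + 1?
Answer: 6279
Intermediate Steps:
V = -4
D(R) = 6*R² (D(R) = (2*R)*(R + 2*R) = (2*R)*(3*R) = 6*R²)
h(Y)*(387 + D(V)) = 13*(387 + 6*(-4)²) = 13*(387 + 6*16) = 13*(387 + 96) = 13*483 = 6279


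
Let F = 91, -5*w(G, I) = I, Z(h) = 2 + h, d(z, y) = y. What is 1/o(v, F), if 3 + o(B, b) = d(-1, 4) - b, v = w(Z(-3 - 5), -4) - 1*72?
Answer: -1/90 ≈ -0.011111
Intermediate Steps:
w(G, I) = -I/5
v = -356/5 (v = -1/5*(-4) - 1*72 = 4/5 - 72 = -356/5 ≈ -71.200)
o(B, b) = 1 - b (o(B, b) = -3 + (4 - b) = 1 - b)
1/o(v, F) = 1/(1 - 1*91) = 1/(1 - 91) = 1/(-90) = -1/90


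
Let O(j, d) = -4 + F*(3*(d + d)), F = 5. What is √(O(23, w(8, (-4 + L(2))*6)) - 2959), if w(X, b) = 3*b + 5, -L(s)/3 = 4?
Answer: I*√11453 ≈ 107.02*I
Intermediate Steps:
L(s) = -12 (L(s) = -3*4 = -12)
w(X, b) = 5 + 3*b
O(j, d) = -4 + 30*d (O(j, d) = -4 + 5*(3*(d + d)) = -4 + 5*(3*(2*d)) = -4 + 5*(6*d) = -4 + 30*d)
√(O(23, w(8, (-4 + L(2))*6)) - 2959) = √((-4 + 30*(5 + 3*((-4 - 12)*6))) - 2959) = √((-4 + 30*(5 + 3*(-16*6))) - 2959) = √((-4 + 30*(5 + 3*(-96))) - 2959) = √((-4 + 30*(5 - 288)) - 2959) = √((-4 + 30*(-283)) - 2959) = √((-4 - 8490) - 2959) = √(-8494 - 2959) = √(-11453) = I*√11453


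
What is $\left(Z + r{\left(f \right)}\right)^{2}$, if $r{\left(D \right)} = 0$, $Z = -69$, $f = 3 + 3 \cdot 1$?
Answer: $4761$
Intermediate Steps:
$f = 6$ ($f = 3 + 3 = 6$)
$\left(Z + r{\left(f \right)}\right)^{2} = \left(-69 + 0\right)^{2} = \left(-69\right)^{2} = 4761$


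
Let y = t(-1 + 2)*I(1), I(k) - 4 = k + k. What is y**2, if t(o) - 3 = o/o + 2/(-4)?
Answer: 441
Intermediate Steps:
I(k) = 4 + 2*k (I(k) = 4 + (k + k) = 4 + 2*k)
t(o) = 7/2 (t(o) = 3 + (o/o + 2/(-4)) = 3 + (1 + 2*(-1/4)) = 3 + (1 - 1/2) = 3 + 1/2 = 7/2)
y = 21 (y = 7*(4 + 2*1)/2 = 7*(4 + 2)/2 = (7/2)*6 = 21)
y**2 = 21**2 = 441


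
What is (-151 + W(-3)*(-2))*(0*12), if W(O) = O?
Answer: 0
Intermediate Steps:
(-151 + W(-3)*(-2))*(0*12) = (-151 - 3*(-2))*(0*12) = (-151 + 6)*0 = -145*0 = 0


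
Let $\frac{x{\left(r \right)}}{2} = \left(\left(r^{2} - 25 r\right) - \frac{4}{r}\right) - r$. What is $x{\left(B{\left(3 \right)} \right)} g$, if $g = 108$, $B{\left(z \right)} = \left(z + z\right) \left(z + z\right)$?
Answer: $77736$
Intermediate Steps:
$B{\left(z \right)} = 4 z^{2}$ ($B{\left(z \right)} = 2 z 2 z = 4 z^{2}$)
$x{\left(r \right)} = - 52 r - \frac{8}{r} + 2 r^{2}$ ($x{\left(r \right)} = 2 \left(\left(\left(r^{2} - 25 r\right) - \frac{4}{r}\right) - r\right) = 2 \left(\left(r^{2} - 25 r - \frac{4}{r}\right) - r\right) = 2 \left(r^{2} - 26 r - \frac{4}{r}\right) = - 52 r - \frac{8}{r} + 2 r^{2}$)
$x{\left(B{\left(3 \right)} \right)} g = \frac{2 \left(-4 + \left(4 \cdot 3^{2}\right)^{2} \left(-26 + 4 \cdot 3^{2}\right)\right)}{4 \cdot 3^{2}} \cdot 108 = \frac{2 \left(-4 + \left(4 \cdot 9\right)^{2} \left(-26 + 4 \cdot 9\right)\right)}{4 \cdot 9} \cdot 108 = \frac{2 \left(-4 + 36^{2} \left(-26 + 36\right)\right)}{36} \cdot 108 = 2 \cdot \frac{1}{36} \left(-4 + 1296 \cdot 10\right) 108 = 2 \cdot \frac{1}{36} \left(-4 + 12960\right) 108 = 2 \cdot \frac{1}{36} \cdot 12956 \cdot 108 = \frac{6478}{9} \cdot 108 = 77736$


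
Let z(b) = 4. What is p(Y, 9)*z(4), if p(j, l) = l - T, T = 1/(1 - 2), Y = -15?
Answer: 40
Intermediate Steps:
T = -1 (T = 1/(-1) = -1)
p(j, l) = 1 + l (p(j, l) = l - 1*(-1) = l + 1 = 1 + l)
p(Y, 9)*z(4) = (1 + 9)*4 = 10*4 = 40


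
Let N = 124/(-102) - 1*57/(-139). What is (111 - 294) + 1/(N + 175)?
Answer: -225973023/1234864 ≈ -182.99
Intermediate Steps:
N = -5711/7089 (N = 124*(-1/102) - 57*(-1/139) = -62/51 + 57/139 = -5711/7089 ≈ -0.80561)
(111 - 294) + 1/(N + 175) = (111 - 294) + 1/(-5711/7089 + 175) = -183 + 1/(1234864/7089) = -183 + 7089/1234864 = -225973023/1234864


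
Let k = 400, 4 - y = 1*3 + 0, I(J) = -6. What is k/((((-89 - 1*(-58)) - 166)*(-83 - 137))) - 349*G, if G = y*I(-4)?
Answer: 4537718/2167 ≈ 2094.0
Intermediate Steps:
y = 1 (y = 4 - (1*3 + 0) = 4 - (3 + 0) = 4 - 1*3 = 4 - 3 = 1)
G = -6 (G = 1*(-6) = -6)
k/((((-89 - 1*(-58)) - 166)*(-83 - 137))) - 349*G = 400/((((-89 - 1*(-58)) - 166)*(-83 - 137))) - 349*(-6) = 400/((((-89 + 58) - 166)*(-220))) + 2094 = 400/(((-31 - 166)*(-220))) + 2094 = 400/((-197*(-220))) + 2094 = 400/43340 + 2094 = 400*(1/43340) + 2094 = 20/2167 + 2094 = 4537718/2167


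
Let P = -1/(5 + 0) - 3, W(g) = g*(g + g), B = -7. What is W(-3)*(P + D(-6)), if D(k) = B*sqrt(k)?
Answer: -288/5 - 126*I*sqrt(6) ≈ -57.6 - 308.64*I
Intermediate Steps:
W(g) = 2*g**2 (W(g) = g*(2*g) = 2*g**2)
D(k) = -7*sqrt(k)
P = -16/5 (P = -1/5 - 3 = -16/5 ≈ -3.2000)
W(-3)*(P + D(-6)) = (2*(-3)**2)*(-16/5 - 7*I*sqrt(6)) = (2*9)*(-16/5 - 7*I*sqrt(6)) = 18*(-16/5 - 7*I*sqrt(6)) = -288/5 - 126*I*sqrt(6)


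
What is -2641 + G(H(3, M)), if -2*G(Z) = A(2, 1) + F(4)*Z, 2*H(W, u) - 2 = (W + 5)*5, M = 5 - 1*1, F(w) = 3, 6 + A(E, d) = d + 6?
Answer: -2673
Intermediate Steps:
A(E, d) = d (A(E, d) = -6 + (d + 6) = -6 + (6 + d) = d)
M = 4 (M = 5 - 1 = 4)
H(W, u) = 27/2 + 5*W/2 (H(W, u) = 1 + ((W + 5)*5)/2 = 1 + ((5 + W)*5)/2 = 1 + (25 + 5*W)/2 = 1 + (25/2 + 5*W/2) = 27/2 + 5*W/2)
G(Z) = -1/2 - 3*Z/2 (G(Z) = -(1 + 3*Z)/2 = -1/2 - 3*Z/2)
-2641 + G(H(3, M)) = -2641 + (-1/2 - 3*(27/2 + (5/2)*3)/2) = -2641 + (-1/2 - 3*(27/2 + 15/2)/2) = -2641 + (-1/2 - 3/2*21) = -2641 + (-1/2 - 63/2) = -2641 - 32 = -2673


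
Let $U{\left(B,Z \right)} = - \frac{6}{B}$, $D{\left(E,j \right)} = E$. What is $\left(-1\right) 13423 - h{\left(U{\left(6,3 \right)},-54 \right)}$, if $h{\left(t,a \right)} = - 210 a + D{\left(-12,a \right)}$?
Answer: $-24751$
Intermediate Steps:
$h{\left(t,a \right)} = -12 - 210 a$ ($h{\left(t,a \right)} = - 210 a - 12 = -12 - 210 a$)
$\left(-1\right) 13423 - h{\left(U{\left(6,3 \right)},-54 \right)} = \left(-1\right) 13423 - \left(-12 - -11340\right) = -13423 - \left(-12 + 11340\right) = -13423 - 11328 = -24751$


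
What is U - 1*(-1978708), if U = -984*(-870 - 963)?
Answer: 3782380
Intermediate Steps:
U = 1803672 (U = -984*(-1833) = 1803672)
U - 1*(-1978708) = 1803672 - 1*(-1978708) = 1803672 + 1978708 = 3782380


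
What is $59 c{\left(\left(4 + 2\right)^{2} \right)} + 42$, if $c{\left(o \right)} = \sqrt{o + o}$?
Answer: $42 + 354 \sqrt{2} \approx 542.63$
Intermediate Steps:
$c{\left(o \right)} = \sqrt{2} \sqrt{o}$ ($c{\left(o \right)} = \sqrt{2 o} = \sqrt{2} \sqrt{o}$)
$59 c{\left(\left(4 + 2\right)^{2} \right)} + 42 = 59 \sqrt{2} \sqrt{\left(4 + 2\right)^{2}} + 42 = 59 \sqrt{2} \sqrt{6^{2}} + 42 = 59 \sqrt{2} \sqrt{36} + 42 = 59 \sqrt{2} \cdot 6 + 42 = 59 \cdot 6 \sqrt{2} + 42 = 354 \sqrt{2} + 42 = 42 + 354 \sqrt{2}$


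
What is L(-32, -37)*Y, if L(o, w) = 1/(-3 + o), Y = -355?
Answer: 71/7 ≈ 10.143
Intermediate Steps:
L(-32, -37)*Y = -355/(-3 - 32) = -355/(-35) = -1/35*(-355) = 71/7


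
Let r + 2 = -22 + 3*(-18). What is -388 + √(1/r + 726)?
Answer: -388 + √4416906/78 ≈ -361.06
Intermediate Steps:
r = -78 (r = -2 + (-22 + 3*(-18)) = -2 + (-22 - 54) = -2 - 76 = -78)
-388 + √(1/r + 726) = -388 + √(1/(-78) + 726) = -388 + √(-1/78 + 726) = -388 + √(56627/78) = -388 + √4416906/78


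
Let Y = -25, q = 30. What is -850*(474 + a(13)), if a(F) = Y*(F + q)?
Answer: 510850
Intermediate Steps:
a(F) = -750 - 25*F (a(F) = -25*(F + 30) = -25*(30 + F) = -750 - 25*F)
-850*(474 + a(13)) = -850*(474 + (-750 - 25*13)) = -850*(474 + (-750 - 325)) = -850*(474 - 1075) = -850*(-601) = 510850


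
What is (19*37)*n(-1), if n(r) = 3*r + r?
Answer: -2812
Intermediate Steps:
n(r) = 4*r
(19*37)*n(-1) = (19*37)*(4*(-1)) = 703*(-4) = -2812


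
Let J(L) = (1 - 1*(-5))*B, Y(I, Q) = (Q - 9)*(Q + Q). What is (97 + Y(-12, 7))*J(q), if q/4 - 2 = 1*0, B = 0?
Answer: 0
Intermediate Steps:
Y(I, Q) = 2*Q*(-9 + Q) (Y(I, Q) = (-9 + Q)*(2*Q) = 2*Q*(-9 + Q))
q = 8 (q = 8 + 4*(1*0) = 8 + 4*0 = 8 + 0 = 8)
J(L) = 0 (J(L) = (1 - 1*(-5))*0 = (1 + 5)*0 = 6*0 = 0)
(97 + Y(-12, 7))*J(q) = (97 + 2*7*(-9 + 7))*0 = (97 + 2*7*(-2))*0 = (97 - 28)*0 = 69*0 = 0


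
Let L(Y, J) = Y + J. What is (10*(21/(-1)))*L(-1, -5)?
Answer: 1260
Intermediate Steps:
L(Y, J) = J + Y
(10*(21/(-1)))*L(-1, -5) = (10*(21/(-1)))*(-5 - 1) = (10*(21*(-1)))*(-6) = (10*(-21))*(-6) = -210*(-6) = 1260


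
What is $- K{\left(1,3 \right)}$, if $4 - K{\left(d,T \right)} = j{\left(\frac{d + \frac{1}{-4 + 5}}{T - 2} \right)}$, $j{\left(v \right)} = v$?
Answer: $-2$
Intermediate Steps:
$K{\left(d,T \right)} = 4 - \frac{1 + d}{-2 + T}$ ($K{\left(d,T \right)} = 4 - \frac{d + \frac{1}{-4 + 5}}{T - 2} = 4 - \frac{d + 1^{-1}}{-2 + T} = 4 - \frac{d + 1}{-2 + T} = 4 - \frac{1 + d}{-2 + T}$)
$- K{\left(1,3 \right)} = - \frac{-9 - 1 + 4 \cdot 3}{-2 + 3} = - \frac{-9 - 1 + 12}{1} = - 1 \cdot 2 = \left(-1\right) 2 = -2$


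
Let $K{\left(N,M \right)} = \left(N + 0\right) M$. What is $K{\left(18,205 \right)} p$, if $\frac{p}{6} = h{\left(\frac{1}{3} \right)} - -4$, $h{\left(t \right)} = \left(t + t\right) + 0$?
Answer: $103320$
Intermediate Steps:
$h{\left(t \right)} = 2 t$ ($h{\left(t \right)} = 2 t + 0 = 2 t$)
$K{\left(N,M \right)} = M N$ ($K{\left(N,M \right)} = N M = M N$)
$p = 28$ ($p = 6 \left(\frac{2}{3} - -4\right) = 6 \left(2 \cdot \frac{1}{3} + 4\right) = 6 \left(\frac{2}{3} + 4\right) = 6 \cdot \frac{14}{3} = 28$)
$K{\left(18,205 \right)} p = 205 \cdot 18 \cdot 28 = 3690 \cdot 28 = 103320$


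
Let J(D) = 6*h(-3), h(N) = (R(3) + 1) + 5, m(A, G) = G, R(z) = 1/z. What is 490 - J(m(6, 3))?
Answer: 452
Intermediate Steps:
h(N) = 19/3 (h(N) = (1/3 + 1) + 5 = (⅓ + 1) + 5 = 4/3 + 5 = 19/3)
J(D) = 38 (J(D) = 6*(19/3) = 38)
490 - J(m(6, 3)) = 490 - 1*38 = 490 - 38 = 452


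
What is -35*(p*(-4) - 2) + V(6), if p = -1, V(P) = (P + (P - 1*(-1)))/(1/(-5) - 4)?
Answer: -1535/21 ≈ -73.095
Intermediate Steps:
V(P) = -5/21 - 10*P/21 (V(P) = (P + (P + 1))/(-1/5 - 4) = (P + (1 + P))/(-21/5) = (1 + 2*P)*(-5/21) = -5/21 - 10*P/21)
-35*(p*(-4) - 2) + V(6) = -35*(-1*(-4) - 2) + (-5/21 - 10/21*6) = -35*(4 - 2) + (-5/21 - 20/7) = -35*2 - 65/21 = -70 - 65/21 = -1535/21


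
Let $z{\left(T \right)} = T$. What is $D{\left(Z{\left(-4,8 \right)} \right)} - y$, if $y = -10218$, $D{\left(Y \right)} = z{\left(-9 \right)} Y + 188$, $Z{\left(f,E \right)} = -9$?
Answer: $10487$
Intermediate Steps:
$D{\left(Y \right)} = 188 - 9 Y$ ($D{\left(Y \right)} = - 9 Y + 188 = 188 - 9 Y$)
$D{\left(Z{\left(-4,8 \right)} \right)} - y = \left(188 - -81\right) - -10218 = \left(188 + 81\right) + 10218 = 269 + 10218 = 10487$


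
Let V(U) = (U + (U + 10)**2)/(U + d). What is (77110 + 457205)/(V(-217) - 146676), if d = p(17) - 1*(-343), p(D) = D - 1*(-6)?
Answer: -79612935/21812092 ≈ -3.6499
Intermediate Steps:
p(D) = 6 + D (p(D) = D + 6 = 6 + D)
d = 366 (d = (6 + 17) - 1*(-343) = 23 + 343 = 366)
V(U) = (U + (10 + U)**2)/(366 + U) (V(U) = (U + (U + 10)**2)/(U + 366) = (U + (10 + U)**2)/(366 + U))
(77110 + 457205)/(V(-217) - 146676) = (77110 + 457205)/((-217 + (10 - 217)**2)/(366 - 217) - 146676) = 534315/((-217 + (-207)**2)/149 - 146676) = 534315/((-217 + 42849)/149 - 146676) = 534315/((1/149)*42632 - 146676) = 534315/(42632/149 - 146676) = 534315/(-21812092/149) = 534315*(-149/21812092) = -79612935/21812092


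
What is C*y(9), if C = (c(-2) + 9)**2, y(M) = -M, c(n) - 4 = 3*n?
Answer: -441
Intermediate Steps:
c(n) = 4 + 3*n
C = 49 (C = ((4 + 3*(-2)) + 9)**2 = ((4 - 6) + 9)**2 = (-2 + 9)**2 = 7**2 = 49)
C*y(9) = 49*(-1*9) = 49*(-9) = -441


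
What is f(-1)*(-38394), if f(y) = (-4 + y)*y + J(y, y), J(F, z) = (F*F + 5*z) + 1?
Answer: -76788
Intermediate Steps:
J(F, z) = 1 + F**2 + 5*z (J(F, z) = (F**2 + 5*z) + 1 = 1 + F**2 + 5*z)
f(y) = 1 + y**2 + 5*y + y*(-4 + y) (f(y) = (-4 + y)*y + (1 + y**2 + 5*y) = y*(-4 + y) + (1 + y**2 + 5*y) = 1 + y**2 + 5*y + y*(-4 + y))
f(-1)*(-38394) = (1 - 1 + 2*(-1)**2)*(-38394) = (1 - 1 + 2*1)*(-38394) = (1 - 1 + 2)*(-38394) = 2*(-38394) = -76788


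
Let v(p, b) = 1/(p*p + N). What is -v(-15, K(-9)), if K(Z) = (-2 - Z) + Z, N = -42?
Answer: -1/183 ≈ -0.0054645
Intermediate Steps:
K(Z) = -2
v(p, b) = 1/(-42 + p²) (v(p, b) = 1/(p*p - 42) = 1/(p² - 42) = 1/(-42 + p²))
-v(-15, K(-9)) = -1/(-42 + (-15)²) = -1/(-42 + 225) = -1/183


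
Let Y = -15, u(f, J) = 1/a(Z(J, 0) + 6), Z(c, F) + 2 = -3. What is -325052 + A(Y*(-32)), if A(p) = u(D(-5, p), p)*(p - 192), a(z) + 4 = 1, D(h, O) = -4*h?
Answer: -325148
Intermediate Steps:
Z(c, F) = -5 (Z(c, F) = -2 - 3 = -5)
a(z) = -3 (a(z) = -4 + 1 = -3)
u(f, J) = -⅓ (u(f, J) = 1/(-3) = -⅓)
A(p) = 64 - p/3 (A(p) = -(p - 192)/3 = -(-192 + p)/3 = 64 - p/3)
-325052 + A(Y*(-32)) = -325052 + (64 - (-5)*(-32)) = -325052 + (64 - ⅓*480) = -325052 + (64 - 160) = -325052 - 96 = -325148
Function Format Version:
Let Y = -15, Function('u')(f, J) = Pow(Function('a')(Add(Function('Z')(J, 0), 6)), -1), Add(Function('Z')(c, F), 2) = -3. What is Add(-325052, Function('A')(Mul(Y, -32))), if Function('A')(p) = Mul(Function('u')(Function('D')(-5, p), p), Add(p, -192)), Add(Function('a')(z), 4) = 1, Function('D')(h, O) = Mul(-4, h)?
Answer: -325148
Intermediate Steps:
Function('Z')(c, F) = -5 (Function('Z')(c, F) = Add(-2, -3) = -5)
Function('a')(z) = -3 (Function('a')(z) = Add(-4, 1) = -3)
Function('u')(f, J) = Rational(-1, 3) (Function('u')(f, J) = Pow(-3, -1) = Rational(-1, 3))
Function('A')(p) = Add(64, Mul(Rational(-1, 3), p)) (Function('A')(p) = Mul(Rational(-1, 3), Add(p, -192)) = Mul(Rational(-1, 3), Add(-192, p)) = Add(64, Mul(Rational(-1, 3), p)))
Add(-325052, Function('A')(Mul(Y, -32))) = Add(-325052, Add(64, Mul(Rational(-1, 3), Mul(-15, -32)))) = Add(-325052, Add(64, Mul(Rational(-1, 3), 480))) = Add(-325052, Add(64, -160)) = Add(-325052, -96) = -325148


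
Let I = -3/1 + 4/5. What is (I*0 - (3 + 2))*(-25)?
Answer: 125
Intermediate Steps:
I = -11/5 (I = -3*1 + 4*(⅕) = -3 + ⅘ = -11/5 ≈ -2.2000)
(I*0 - (3 + 2))*(-25) = (-11/5*0 - (3 + 2))*(-25) = (0 - 1*5)*(-25) = (0 - 5)*(-25) = -5*(-25) = 125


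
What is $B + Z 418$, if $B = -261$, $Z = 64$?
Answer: $26491$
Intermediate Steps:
$B + Z 418 = -261 + 64 \cdot 418 = -261 + 26752 = 26491$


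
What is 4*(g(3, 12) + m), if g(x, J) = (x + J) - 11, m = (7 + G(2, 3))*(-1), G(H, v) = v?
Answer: -24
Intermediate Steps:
m = -10 (m = (7 + 3)*(-1) = 10*(-1) = -10)
g(x, J) = -11 + J + x (g(x, J) = (J + x) - 11 = -11 + J + x)
4*(g(3, 12) + m) = 4*((-11 + 12 + 3) - 10) = 4*(4 - 10) = 4*(-6) = -24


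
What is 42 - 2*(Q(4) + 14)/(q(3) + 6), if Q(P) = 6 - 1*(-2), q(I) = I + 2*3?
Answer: 586/15 ≈ 39.067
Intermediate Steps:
q(I) = 6 + I (q(I) = I + 6 = 6 + I)
Q(P) = 8 (Q(P) = 6 + 2 = 8)
42 - 2*(Q(4) + 14)/(q(3) + 6) = 42 - 2*(8 + 14)/((6 + 3) + 6) = 42 - 44/(9 + 6) = 42 - 44/15 = 586/15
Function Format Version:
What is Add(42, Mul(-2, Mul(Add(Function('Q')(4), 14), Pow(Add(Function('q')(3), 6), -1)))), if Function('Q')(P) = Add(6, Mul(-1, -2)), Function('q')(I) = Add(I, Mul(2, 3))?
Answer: Rational(586, 15) ≈ 39.067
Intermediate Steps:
Function('q')(I) = Add(6, I) (Function('q')(I) = Add(I, 6) = Add(6, I))
Function('Q')(P) = 8 (Function('Q')(P) = Add(6, 2) = 8)
Add(42, Mul(-2, Mul(Add(Function('Q')(4), 14), Pow(Add(Function('q')(3), 6), -1)))) = Add(42, Mul(-2, Mul(Add(8, 14), Pow(Add(Add(6, 3), 6), -1)))) = Add(42, Mul(-2, Mul(22, Pow(Add(9, 6), -1)))) = Add(42, Mul(-2, Mul(22, Pow(15, -1)))) = Add(42, Mul(-2, Mul(22, Rational(1, 15)))) = Add(42, Mul(-2, Rational(22, 15))) = Add(42, Rational(-44, 15)) = Rational(586, 15)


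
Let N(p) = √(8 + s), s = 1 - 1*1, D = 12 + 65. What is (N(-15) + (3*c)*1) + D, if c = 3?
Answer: 86 + 2*√2 ≈ 88.828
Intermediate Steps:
D = 77
s = 0 (s = 1 - 1 = 0)
N(p) = 2*√2 (N(p) = √(8 + 0) = √8 = 2*√2)
(N(-15) + (3*c)*1) + D = (2*√2 + (3*3)*1) + 77 = (2*√2 + 9*1) + 77 = (2*√2 + 9) + 77 = (9 + 2*√2) + 77 = 86 + 2*√2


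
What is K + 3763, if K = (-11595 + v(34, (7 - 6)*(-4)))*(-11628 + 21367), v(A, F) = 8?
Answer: -112842030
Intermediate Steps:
K = -112845793 (K = (-11595 + 8)*(-11628 + 21367) = -11587*9739 = -112845793)
K + 3763 = -112845793 + 3763 = -112842030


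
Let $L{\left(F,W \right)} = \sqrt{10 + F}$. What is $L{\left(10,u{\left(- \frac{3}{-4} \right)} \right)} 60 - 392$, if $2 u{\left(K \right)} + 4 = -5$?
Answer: $-392 + 120 \sqrt{5} \approx -123.67$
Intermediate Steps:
$u{\left(K \right)} = - \frac{9}{2}$ ($u{\left(K \right)} = -2 + \frac{1}{2} \left(-5\right) = -2 - \frac{5}{2} = - \frac{9}{2}$)
$L{\left(10,u{\left(- \frac{3}{-4} \right)} \right)} 60 - 392 = \sqrt{10 + 10} \cdot 60 - 392 = \sqrt{20} \cdot 60 - 392 = 2 \sqrt{5} \cdot 60 - 392 = 120 \sqrt{5} - 392 = -392 + 120 \sqrt{5}$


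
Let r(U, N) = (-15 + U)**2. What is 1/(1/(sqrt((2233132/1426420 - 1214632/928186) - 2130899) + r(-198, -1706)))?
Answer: 45369 + 4*I*sqrt(3647772313784159921128299965)/165497884265 ≈ 45369.0 + 1459.8*I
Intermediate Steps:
1/(1/(sqrt((2233132/1426420 - 1214632/928186) - 2130899) + r(-198, -1706))) = 1/(1/(sqrt((2233132/1426420 - 1214632/928186) - 2130899) + (-15 - 198)**2)) = 1/(1/(sqrt((2233132*(1/1426420) - 1214632*1/928186) - 2130899) + (-213)**2)) = 1/(1/(sqrt((558283/356605 - 607316/464093) - 2130899) + 45369)) = 1/(1/(sqrt(42523310139/165497884265 - 2130899) + 45369)) = 1/(1/(sqrt(-352659233559094096/165497884265) + 45369)) = 1/(1/(4*I*sqrt(3647772313784159921128299965)/165497884265 + 45369)) = 1/(1/(45369 + 4*I*sqrt(3647772313784159921128299965)/165497884265)) = 45369 + 4*I*sqrt(3647772313784159921128299965)/165497884265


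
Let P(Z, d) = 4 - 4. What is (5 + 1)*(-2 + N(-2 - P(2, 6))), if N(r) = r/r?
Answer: -6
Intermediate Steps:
P(Z, d) = 0
N(r) = 1
(5 + 1)*(-2 + N(-2 - P(2, 6))) = (5 + 1)*(-2 + 1) = 6*(-1) = -6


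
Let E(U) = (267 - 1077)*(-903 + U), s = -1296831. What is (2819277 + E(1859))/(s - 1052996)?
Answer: -2044917/2349827 ≈ -0.87024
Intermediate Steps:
E(U) = 731430 - 810*U (E(U) = -810*(-903 + U) = 731430 - 810*U)
(2819277 + E(1859))/(s - 1052996) = (2819277 + (731430 - 810*1859))/(-1296831 - 1052996) = (2819277 + (731430 - 1505790))/(-2349827) = (2819277 - 774360)*(-1/2349827) = 2044917*(-1/2349827) = -2044917/2349827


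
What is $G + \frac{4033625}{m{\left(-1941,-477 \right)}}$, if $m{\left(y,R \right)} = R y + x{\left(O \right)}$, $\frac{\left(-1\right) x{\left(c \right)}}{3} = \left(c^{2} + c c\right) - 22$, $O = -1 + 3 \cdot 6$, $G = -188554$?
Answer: $- \frac{174255499081}{924189} \approx -1.8855 \cdot 10^{5}$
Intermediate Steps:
$O = 17$ ($O = -1 + 18 = 17$)
$x{\left(c \right)} = 66 - 6 c^{2}$ ($x{\left(c \right)} = - 3 \left(\left(c^{2} + c c\right) - 22\right) = - 3 \left(\left(c^{2} + c^{2}\right) - 22\right) = - 3 \left(2 c^{2} - 22\right) = - 3 \left(-22 + 2 c^{2}\right) = 66 - 6 c^{2}$)
$m{\left(y,R \right)} = -1668 + R y$ ($m{\left(y,R \right)} = R y + \left(66 - 6 \cdot 17^{2}\right) = R y + \left(66 - 1734\right) = R y - 1668 = -1668 + R y$)
$G + \frac{4033625}{m{\left(-1941,-477 \right)}} = -188554 + \frac{4033625}{-1668 - -925857} = -188554 + \frac{4033625}{-1668 + 925857} = -188554 + \frac{4033625}{924189} = - \frac{174255499081}{924189}$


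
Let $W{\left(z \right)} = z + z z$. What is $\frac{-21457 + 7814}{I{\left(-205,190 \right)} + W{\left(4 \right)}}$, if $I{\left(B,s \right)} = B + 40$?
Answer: $\frac{13643}{145} \approx 94.09$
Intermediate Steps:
$I{\left(B,s \right)} = 40 + B$
$W{\left(z \right)} = z + z^{2}$
$\frac{-21457 + 7814}{I{\left(-205,190 \right)} + W{\left(4 \right)}} = \frac{-21457 + 7814}{\left(40 - 205\right) + 4 \left(1 + 4\right)} = - \frac{13643}{-165 + 4 \cdot 5} = - \frac{13643}{-165 + 20} = - \frac{13643}{-145} = \left(-13643\right) \left(- \frac{1}{145}\right) = \frac{13643}{145}$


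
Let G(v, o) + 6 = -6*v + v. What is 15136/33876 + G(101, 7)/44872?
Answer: 165467989/380020968 ≈ 0.43542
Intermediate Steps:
G(v, o) = -6 - 5*v (G(v, o) = -6 + (-6*v + v) = -6 - 5*v)
15136/33876 + G(101, 7)/44872 = 15136/33876 + (-6 - 5*101)/44872 = 15136*(1/33876) + (-6 - 505)*(1/44872) = 3784/8469 - 511*1/44872 = 3784/8469 - 511/44872 = 165467989/380020968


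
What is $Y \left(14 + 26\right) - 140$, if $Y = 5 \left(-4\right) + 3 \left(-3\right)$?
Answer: $-1300$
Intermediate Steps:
$Y = -29$ ($Y = -20 - 9 = -29$)
$Y \left(14 + 26\right) - 140 = - 29 \left(14 + 26\right) - 140 = \left(-29\right) 40 - 140 = -1160 - 140 = -1300$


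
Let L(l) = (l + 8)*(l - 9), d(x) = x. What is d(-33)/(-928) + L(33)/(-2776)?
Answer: -102693/322016 ≈ -0.31891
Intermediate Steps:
L(l) = (-9 + l)*(8 + l) (L(l) = (8 + l)*(-9 + l) = (-9 + l)*(8 + l))
d(-33)/(-928) + L(33)/(-2776) = -33/(-928) + (-72 + 33² - 1*33)/(-2776) = -33*(-1/928) + (-72 + 1089 - 33)*(-1/2776) = 33/928 + 984*(-1/2776) = 33/928 - 123/347 = -102693/322016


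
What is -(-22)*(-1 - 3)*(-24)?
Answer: 2112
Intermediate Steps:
-(-22)*(-1 - 3)*(-24) = -(-22)*(-4)*(-24) = -11*8*(-24) = -88*(-24) = 2112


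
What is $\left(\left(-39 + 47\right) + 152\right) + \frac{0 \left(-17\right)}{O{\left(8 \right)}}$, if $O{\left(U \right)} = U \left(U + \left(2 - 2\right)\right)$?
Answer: $160$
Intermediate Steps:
$O{\left(U \right)} = U^{2}$ ($O{\left(U \right)} = U \left(U + \left(2 - 2\right)\right) = U \left(U + 0\right) = U U = U^{2}$)
$\left(\left(-39 + 47\right) + 152\right) + \frac{0 \left(-17\right)}{O{\left(8 \right)}} = \left(\left(-39 + 47\right) + 152\right) + \frac{0 \left(-17\right)}{8^{2}} = \left(8 + 152\right) + \frac{0}{64} = 160 + 0 \cdot \frac{1}{64} = 160 + 0 = 160$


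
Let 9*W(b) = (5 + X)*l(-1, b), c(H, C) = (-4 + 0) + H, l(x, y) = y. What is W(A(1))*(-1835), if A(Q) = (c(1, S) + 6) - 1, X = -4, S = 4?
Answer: -3670/9 ≈ -407.78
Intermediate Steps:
c(H, C) = -4 + H
A(Q) = 2 (A(Q) = ((-4 + 1) + 6) - 1 = (-3 + 6) - 1 = 3 - 1 = 2)
W(b) = b/9 (W(b) = ((5 - 4)*b)/9 = (1*b)/9 = b/9)
W(A(1))*(-1835) = ((⅑)*2)*(-1835) = (2/9)*(-1835) = -3670/9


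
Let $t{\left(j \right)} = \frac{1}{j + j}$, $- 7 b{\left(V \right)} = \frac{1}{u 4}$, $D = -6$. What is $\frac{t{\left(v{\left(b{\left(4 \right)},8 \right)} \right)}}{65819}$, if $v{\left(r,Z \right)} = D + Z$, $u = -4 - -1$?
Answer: $\frac{1}{263276} \approx 3.7983 \cdot 10^{-6}$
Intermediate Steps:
$u = -3$ ($u = -4 + 1 = -3$)
$b{\left(V \right)} = \frac{1}{84}$ ($b{\left(V \right)} = - \frac{1}{7 \left(\left(-3\right) 4\right)} = - \frac{1}{7 \left(-12\right)} = \left(- \frac{1}{7}\right) \left(- \frac{1}{12}\right) = \frac{1}{84}$)
$v{\left(r,Z \right)} = -6 + Z$
$t{\left(j \right)} = \frac{1}{2 j}$
$\frac{t{\left(v{\left(b{\left(4 \right)},8 \right)} \right)}}{65819} = \frac{\frac{1}{2} \frac{1}{-6 + 8}}{65819} = \frac{1}{2 \cdot 2} \cdot \frac{1}{65819} = \frac{1}{2} \cdot \frac{1}{2} \cdot \frac{1}{65819} = \frac{1}{4} \cdot \frac{1}{65819} = \frac{1}{263276}$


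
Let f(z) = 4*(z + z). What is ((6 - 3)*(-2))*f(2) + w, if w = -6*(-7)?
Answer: -54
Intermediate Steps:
w = 42
f(z) = 8*z (f(z) = 4*(2*z) = 8*z)
((6 - 3)*(-2))*f(2) + w = ((6 - 3)*(-2))*(8*2) + 42 = (3*(-2))*16 + 42 = -6*16 + 42 = -96 + 42 = -54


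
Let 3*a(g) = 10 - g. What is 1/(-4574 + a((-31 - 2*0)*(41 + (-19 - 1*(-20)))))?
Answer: -3/12410 ≈ -0.00024174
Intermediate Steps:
a(g) = 10/3 - g/3 (a(g) = (10 - g)/3 = 10/3 - g/3)
1/(-4574 + a((-31 - 2*0)*(41 + (-19 - 1*(-20))))) = 1/(-4574 + (10/3 - (-31 - 2*0)*(41 + (-19 - 1*(-20)))/3)) = 1/(-4574 + (10/3 - (-31 + 0)*(41 + (-19 + 20))/3)) = 1/(-4574 + (10/3 - (-31)*(41 + 1)/3)) = 1/(-4574 + (10/3 - (-31)*42/3)) = 1/(-4574 + (10/3 - ⅓*(-1302))) = 1/(-4574 + (10/3 + 434)) = 1/(-4574 + 1312/3) = 1/(-12410/3) = -3/12410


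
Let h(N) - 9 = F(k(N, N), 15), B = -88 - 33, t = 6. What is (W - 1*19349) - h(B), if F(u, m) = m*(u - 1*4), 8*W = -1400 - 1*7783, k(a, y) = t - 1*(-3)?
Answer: -164647/8 ≈ -20581.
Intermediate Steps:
k(a, y) = 9 (k(a, y) = 6 - 1*(-3) = 6 + 3 = 9)
W = -9183/8 (W = (-1400 - 1*7783)/8 = (-1400 - 7783)/8 = (⅛)*(-9183) = -9183/8 ≈ -1147.9)
F(u, m) = m*(-4 + u) (F(u, m) = m*(u - 4) = m*(-4 + u))
B = -121
h(N) = 84 (h(N) = 9 + 15*(-4 + 9) = 9 + 15*5 = 9 + 75 = 84)
(W - 1*19349) - h(B) = (-9183/8 - 1*19349) - 1*84 = (-9183/8 - 19349) - 84 = -163975/8 - 84 = -164647/8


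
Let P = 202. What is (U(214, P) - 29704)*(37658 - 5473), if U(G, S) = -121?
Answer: -959917625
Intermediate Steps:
(U(214, P) - 29704)*(37658 - 5473) = (-121 - 29704)*(37658 - 5473) = -29825*32185 = -959917625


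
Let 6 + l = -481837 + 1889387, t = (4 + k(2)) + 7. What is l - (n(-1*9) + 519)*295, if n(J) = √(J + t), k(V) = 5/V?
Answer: 1254439 - 885*√2/2 ≈ 1.2538e+6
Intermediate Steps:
t = 27/2 (t = (4 + 5/2) + 7 = 13/2 + 7 = 27/2 ≈ 13.500)
l = 1407544 (l = -6 + (-481837 + 1889387) = -6 + 1407550 = 1407544)
n(J) = √(27/2 + J) (n(J) = √(J + 27/2) = √(27/2 + J))
l - (n(-1*9) + 519)*295 = 1407544 - (√(54 + 4*(-1*9))/2 + 519)*295 = 1407544 - (√(54 + 4*(-9))/2 + 519)*295 = 1407544 - (√(54 - 36)/2 + 519)*295 = 1407544 - (√18/2 + 519)*295 = 1407544 - ((3*√2)/2 + 519)*295 = 1407544 - (3*√2/2 + 519)*295 = 1407544 - (519 + 3*√2/2)*295 = 1407544 - (153105 + 885*√2/2) = 1407544 + (-153105 - 885*√2/2) = 1254439 - 885*√2/2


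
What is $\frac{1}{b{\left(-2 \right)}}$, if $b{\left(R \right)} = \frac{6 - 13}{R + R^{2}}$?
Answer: $- \frac{2}{7} \approx -0.28571$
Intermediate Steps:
$b{\left(R \right)} = - \frac{7}{R + R^{2}}$
$\frac{1}{b{\left(-2 \right)}} = \frac{1}{\left(-7\right) \frac{1}{-2} \frac{1}{1 - 2}} = \frac{1}{\left(-7\right) \left(- \frac{1}{2}\right) \frac{1}{-1}} = \frac{1}{\left(-7\right) \left(- \frac{1}{2}\right) \left(-1\right)} = \frac{1}{- \frac{7}{2}} = - \frac{2}{7}$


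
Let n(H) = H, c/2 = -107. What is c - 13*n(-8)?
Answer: -110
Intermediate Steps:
c = -214 (c = 2*(-107) = -214)
c - 13*n(-8) = -214 - 13*(-8) = -214 + 104 = -110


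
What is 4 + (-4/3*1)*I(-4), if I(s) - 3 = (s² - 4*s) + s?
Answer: -112/3 ≈ -37.333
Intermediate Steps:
I(s) = 3 + s² - 3*s (I(s) = 3 + ((s² - 4*s) + s) = 3 + (s² - 3*s) = 3 + s² - 3*s)
4 + (-4/3*1)*I(-4) = 4 + (-4/3*1)*(3 + (-4)² - 3*(-4)) = 4 + (-4*⅓*1)*(3 + 16 + 12) = 4 - 4/3*1*31 = 4 - 4/3*31 = 4 - 124/3 = -112/3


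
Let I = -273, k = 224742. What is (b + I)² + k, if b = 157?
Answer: 238198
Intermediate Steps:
(b + I)² + k = (157 - 273)² + 224742 = (-116)² + 224742 = 13456 + 224742 = 238198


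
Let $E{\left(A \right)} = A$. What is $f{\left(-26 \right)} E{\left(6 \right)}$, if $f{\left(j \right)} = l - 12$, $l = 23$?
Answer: $66$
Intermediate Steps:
$f{\left(j \right)} = 11$ ($f{\left(j \right)} = 23 - 12 = 11$)
$f{\left(-26 \right)} E{\left(6 \right)} = 11 \cdot 6 = 66$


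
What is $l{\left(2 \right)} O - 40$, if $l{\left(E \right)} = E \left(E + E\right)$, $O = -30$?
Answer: $-280$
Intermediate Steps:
$l{\left(E \right)} = 2 E^{2}$ ($l{\left(E \right)} = E 2 E = 2 E^{2}$)
$l{\left(2 \right)} O - 40 = 2 \cdot 2^{2} \left(-30\right) - 40 = 2 \cdot 4 \left(-30\right) - 40 = 8 \left(-30\right) - 40 = -240 - 40 = -280$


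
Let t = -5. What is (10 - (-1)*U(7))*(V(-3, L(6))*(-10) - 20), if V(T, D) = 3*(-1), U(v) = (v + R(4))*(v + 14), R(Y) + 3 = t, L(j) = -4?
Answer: -110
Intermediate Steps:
R(Y) = -8 (R(Y) = -3 - 5 = -8)
U(v) = (-8 + v)*(14 + v) (U(v) = (v - 8)*(v + 14) = (-8 + v)*(14 + v))
V(T, D) = -3
(10 - (-1)*U(7))*(V(-3, L(6))*(-10) - 20) = (10 - (-1)*(-112 + 7² + 6*7))*(-3*(-10) - 20) = (10 - (-1)*(-112 + 49 + 42))*(30 - 20) = (10 - (-1)*(-21))*10 = (10 - 1*21)*10 = (10 - 21)*10 = -11*10 = -110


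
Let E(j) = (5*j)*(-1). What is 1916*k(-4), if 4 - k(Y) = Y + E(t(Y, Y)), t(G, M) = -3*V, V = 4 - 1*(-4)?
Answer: -214592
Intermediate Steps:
V = 8 (V = 4 + 4 = 8)
t(G, M) = -24 (t(G, M) = -3*8 = -24)
E(j) = -5*j
k(Y) = -116 - Y (k(Y) = 4 - (Y - 5*(-24)) = 4 - (Y + 120) = 4 - (120 + Y) = 4 + (-120 - Y) = -116 - Y)
1916*k(-4) = 1916*(-116 - 1*(-4)) = 1916*(-116 + 4) = 1916*(-112) = -214592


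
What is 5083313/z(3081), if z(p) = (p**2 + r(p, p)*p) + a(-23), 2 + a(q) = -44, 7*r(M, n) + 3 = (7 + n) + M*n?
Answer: 35583191/29322532931 ≈ 0.0012135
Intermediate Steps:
r(M, n) = 4/7 + n/7 + M*n/7 (r(M, n) = -3/7 + ((7 + n) + M*n)/7 = -3/7 + (7 + n + M*n)/7 = -3/7 + (1 + n/7 + M*n/7) = 4/7 + n/7 + M*n/7)
a(q) = -46 (a(q) = -2 - 44 = -46)
z(p) = -46 + p**2 + p*(4/7 + p/7 + p**2/7) (z(p) = (p**2 + (4/7 + p/7 + p*p/7)*p) - 46 = (p**2 + (4/7 + p/7 + p**2/7)*p) - 46 = (p**2 + p*(4/7 + p/7 + p**2/7)) - 46 = -46 + p**2 + p*(4/7 + p/7 + p**2/7))
5083313/z(3081) = 5083313/(-46 + (1/7)*3081**3 + (4/7)*3081 + (8/7)*3081**2) = 5083313/(-46 + (1/7)*29246580441 + 12324/7 + (8/7)*9492561) = 5083313/(-46 + 29246580441/7 + 12324/7 + 75940488/7) = 5083313/(29322532931/7) = 5083313*(7/29322532931) = 35583191/29322532931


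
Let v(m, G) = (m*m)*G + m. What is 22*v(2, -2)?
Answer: -132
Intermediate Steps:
v(m, G) = m + G*m² (v(m, G) = m²*G + m = G*m² + m = m + G*m²)
22*v(2, -2) = 22*(2*(1 - 2*2)) = 22*(2*(1 - 4)) = 22*(2*(-3)) = 22*(-6) = -132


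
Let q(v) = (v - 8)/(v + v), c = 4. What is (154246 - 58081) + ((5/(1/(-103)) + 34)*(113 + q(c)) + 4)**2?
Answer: 11711303749/4 ≈ 2.9278e+9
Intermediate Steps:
q(v) = (-8 + v)/(2*v) (q(v) = (-8 + v)/((2*v)) = (-8 + v)*(1/(2*v)) = (-8 + v)/(2*v))
(154246 - 58081) + ((5/(1/(-103)) + 34)*(113 + q(c)) + 4)**2 = (154246 - 58081) + ((5/(1/(-103)) + 34)*(113 + (1/2)*(-8 + 4)/4) + 4)**2 = 96165 + ((5/(-1/103) + 34)*(113 + (1/2)*(1/4)*(-4)) + 4)**2 = 96165 + ((5*(-103) + 34)*(113 - 1/2) + 4)**2 = 96165 + ((-515 + 34)*(225/2) + 4)**2 = 96165 + (-481*225/2 + 4)**2 = 96165 + (-108225/2 + 4)**2 = 96165 + (-108217/2)**2 = 96165 + 11710919089/4 = 11711303749/4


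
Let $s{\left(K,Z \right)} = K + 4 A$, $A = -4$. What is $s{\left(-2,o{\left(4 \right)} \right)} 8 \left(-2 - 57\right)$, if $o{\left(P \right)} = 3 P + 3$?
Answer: $8496$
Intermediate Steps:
$o{\left(P \right)} = 3 + 3 P$
$s{\left(K,Z \right)} = -16 + K$ ($s{\left(K,Z \right)} = K + 4 \left(-4\right) = K - 16 = -16 + K$)
$s{\left(-2,o{\left(4 \right)} \right)} 8 \left(-2 - 57\right) = \left(-16 - 2\right) 8 \left(-2 - 57\right) = \left(-18\right) 8 \left(-59\right) = \left(-144\right) \left(-59\right) = 8496$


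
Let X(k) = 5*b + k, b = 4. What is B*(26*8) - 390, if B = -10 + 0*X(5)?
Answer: -2470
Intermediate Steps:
X(k) = 20 + k (X(k) = 5*4 + k = 20 + k)
B = -10 (B = -10 + 0*(20 + 5) = -10 + 0*25 = -10 + 0 = -10)
B*(26*8) - 390 = -260*8 - 390 = -10*208 - 390 = -2080 - 390 = -2470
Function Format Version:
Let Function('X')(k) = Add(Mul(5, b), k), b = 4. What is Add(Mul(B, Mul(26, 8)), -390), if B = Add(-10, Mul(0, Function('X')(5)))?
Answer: -2470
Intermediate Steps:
Function('X')(k) = Add(20, k) (Function('X')(k) = Add(Mul(5, 4), k) = Add(20, k))
B = -10 (B = Add(-10, Mul(0, Add(20, 5))) = Add(-10, Mul(0, 25)) = Add(-10, 0) = -10)
Add(Mul(B, Mul(26, 8)), -390) = Add(Mul(-10, Mul(26, 8)), -390) = Add(Mul(-10, 208), -390) = Add(-2080, -390) = -2470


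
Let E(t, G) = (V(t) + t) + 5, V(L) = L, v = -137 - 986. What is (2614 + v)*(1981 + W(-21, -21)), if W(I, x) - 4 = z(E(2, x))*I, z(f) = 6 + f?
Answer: 2489970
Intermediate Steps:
v = -1123
E(t, G) = 5 + 2*t (E(t, G) = (t + t) + 5 = 2*t + 5 = 5 + 2*t)
W(I, x) = 4 + 15*I (W(I, x) = 4 + (6 + (5 + 2*2))*I = 4 + (6 + (5 + 4))*I = 4 + (6 + 9)*I = 4 + 15*I)
(2614 + v)*(1981 + W(-21, -21)) = (2614 - 1123)*(1981 + (4 + 15*(-21))) = 1491*(1981 + (4 - 315)) = 1491*(1981 - 311) = 1491*1670 = 2489970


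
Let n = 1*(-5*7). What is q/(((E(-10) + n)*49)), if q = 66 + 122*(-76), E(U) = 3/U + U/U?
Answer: 92060/16807 ≈ 5.4775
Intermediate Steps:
E(U) = 1 + 3/U (E(U) = 3/U + 1 = 1 + 3/U)
n = -35 (n = 1*(-35) = -35)
q = -9206 (q = 66 - 9272 = -9206)
q/(((E(-10) + n)*49)) = -9206*1/(49*((3 - 10)/(-10) - 35)) = -9206*1/(49*(-1/10*(-7) - 35)) = -9206*1/(49*(7/10 - 35)) = -9206/((-343/10*49)) = -9206/(-16807/10) = -9206*(-10/16807) = 92060/16807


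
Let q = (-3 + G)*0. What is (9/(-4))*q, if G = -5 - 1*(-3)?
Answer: 0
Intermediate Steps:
G = -2 (G = -5 + 3 = -2)
q = 0 (q = (-3 - 2)*0 = -5*0 = 0)
(9/(-4))*q = (9/(-4))*0 = (9*(-1/4))*0 = -9/4*0 = 0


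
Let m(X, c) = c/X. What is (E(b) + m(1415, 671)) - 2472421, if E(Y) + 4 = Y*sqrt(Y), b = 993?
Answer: -3498480704/1415 + 993*sqrt(993) ≈ -2.4411e+6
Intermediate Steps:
E(Y) = -4 + Y**(3/2) (E(Y) = -4 + Y*sqrt(Y) = -4 + Y**(3/2))
(E(b) + m(1415, 671)) - 2472421 = ((-4 + 993**(3/2)) + 671/1415) - 2472421 = ((-4 + 993*sqrt(993)) + 671*(1/1415)) - 2472421 = ((-4 + 993*sqrt(993)) + 671/1415) - 2472421 = (-4989/1415 + 993*sqrt(993)) - 2472421 = -3498480704/1415 + 993*sqrt(993)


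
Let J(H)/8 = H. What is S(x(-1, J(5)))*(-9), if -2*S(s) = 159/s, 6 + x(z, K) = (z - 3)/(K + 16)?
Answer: -10017/85 ≈ -117.85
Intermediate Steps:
J(H) = 8*H
x(z, K) = -6 + (-3 + z)/(16 + K) (x(z, K) = -6 + (z - 3)/(K + 16) = -6 + (-3 + z)/(16 + K))
S(s) = -159/(2*s)
S(x(-1, J(5)))*(-9) = -159*(16 + 8*5)/(-99 - 1 - 48*5)/2*(-9) = -159*(16 + 40)/(-99 - 1 - 6*40)/2*(-9) = -159*56/(-99 - 1 - 240)/2*(-9) = -159/(2*((1/56)*(-340)))*(-9) = -159/(2*(-85/14))*(-9) = -159/2*(-14/85)*(-9) = (1113/85)*(-9) = -10017/85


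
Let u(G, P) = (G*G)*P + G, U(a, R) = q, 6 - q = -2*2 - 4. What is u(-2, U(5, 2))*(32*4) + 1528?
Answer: 8440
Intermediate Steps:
q = 14 (q = 6 - (-2*2 - 4) = 6 - (-4 - 4) = 6 - 1*(-8) = 6 + 8 = 14)
U(a, R) = 14
u(G, P) = G + P*G² (u(G, P) = G²*P + G = P*G² + G = G + P*G²)
u(-2, U(5, 2))*(32*4) + 1528 = (-2*(1 - 2*14))*(32*4) + 1528 = -2*(1 - 28)*128 + 1528 = -2*(-27)*128 + 1528 = 54*128 + 1528 = 6912 + 1528 = 8440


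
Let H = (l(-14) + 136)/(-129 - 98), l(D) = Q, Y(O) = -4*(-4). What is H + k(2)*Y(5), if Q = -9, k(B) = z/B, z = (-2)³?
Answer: -14655/227 ≈ -64.559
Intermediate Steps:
z = -8
k(B) = -8/B
Y(O) = 16
l(D) = -9
H = -127/227 (H = (-9 + 136)/(-129 - 98) = 127/(-227) = 127*(-1/227) = -127/227 ≈ -0.55947)
H + k(2)*Y(5) = -127/227 - 8/2*16 = -127/227 - 8*½*16 = -127/227 - 4*16 = -127/227 - 64 = -14655/227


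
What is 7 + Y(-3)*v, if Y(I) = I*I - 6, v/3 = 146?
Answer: 1321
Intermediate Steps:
v = 438 (v = 3*146 = 438)
Y(I) = -6 + I**2 (Y(I) = I**2 - 6 = -6 + I**2)
7 + Y(-3)*v = 7 + (-6 + (-3)**2)*438 = 7 + (-6 + 9)*438 = 7 + 3*438 = 7 + 1314 = 1321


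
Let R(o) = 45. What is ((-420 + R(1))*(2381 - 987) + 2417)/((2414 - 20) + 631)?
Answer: -47303/275 ≈ -172.01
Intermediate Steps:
((-420 + R(1))*(2381 - 987) + 2417)/((2414 - 20) + 631) = ((-420 + 45)*(2381 - 987) + 2417)/((2414 - 20) + 631) = (-375*1394 + 2417)/(2394 + 631) = (-522750 + 2417)/3025 = -520333*1/3025 = -47303/275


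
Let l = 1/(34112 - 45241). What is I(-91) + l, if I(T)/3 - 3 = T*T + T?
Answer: 273539690/11129 ≈ 24579.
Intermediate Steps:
l = -1/11129 (l = 1/(-11129) = -1/11129 ≈ -8.9855e-5)
I(T) = 9 + 3*T + 3*T² (I(T) = 9 + 3*(T*T + T) = 9 + 3*(T² + T) = 9 + 3*(T + T²) = 9 + (3*T + 3*T²) = 9 + 3*T + 3*T²)
I(-91) + l = (9 + 3*(-91) + 3*(-91)²) - 1/11129 = (9 - 273 + 3*8281) - 1/11129 = (9 - 273 + 24843) - 1/11129 = 24579 - 1/11129 = 273539690/11129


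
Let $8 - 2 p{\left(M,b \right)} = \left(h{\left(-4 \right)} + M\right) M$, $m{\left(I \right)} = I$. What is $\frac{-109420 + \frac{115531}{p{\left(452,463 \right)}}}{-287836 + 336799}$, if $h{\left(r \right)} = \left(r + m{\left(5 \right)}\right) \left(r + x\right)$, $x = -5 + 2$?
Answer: $- \frac{11004047251}{4924013058} \approx -2.2348$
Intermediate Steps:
$x = -3$
$h{\left(r \right)} = \left(-3 + r\right) \left(5 + r\right)$ ($h{\left(r \right)} = \left(r + 5\right) \left(r - 3\right) = \left(5 + r\right) \left(-3 + r\right) = \left(-3 + r\right) \left(5 + r\right)$)
$p{\left(M,b \right)} = 4 - \frac{M \left(-7 + M\right)}{2}$ ($p{\left(M,b \right)} = 4 - \frac{\left(\left(-15 + \left(-4\right)^{2} + 2 \left(-4\right)\right) + M\right) M}{2} = 4 - \frac{\left(\left(-15 + 16 - 8\right) + M\right) M}{2} = 4 - \frac{\left(-7 + M\right) M}{2} = 4 - \frac{M \left(-7 + M\right)}{2}$)
$\frac{-109420 + \frac{115531}{p{\left(452,463 \right)}}}{-287836 + 336799} = \frac{-109420 + \frac{115531}{4 - \frac{452^{2}}{2} + \frac{7}{2} \cdot 452}}{-287836 + 336799} = \frac{-109420 + \frac{115531}{4 - 102152 + 1582}}{48963} = \left(-109420 + \frac{115531}{4 - 102152 + 1582}\right) \frac{1}{48963} = \left(-109420 + \frac{115531}{-100566}\right) \frac{1}{48963} = \left(-109420 + 115531 \left(- \frac{1}{100566}\right)\right) \frac{1}{48963} = \left(-109420 - \frac{115531}{100566}\right) \frac{1}{48963} = \left(- \frac{11004047251}{100566}\right) \frac{1}{48963} = - \frac{11004047251}{4924013058}$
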